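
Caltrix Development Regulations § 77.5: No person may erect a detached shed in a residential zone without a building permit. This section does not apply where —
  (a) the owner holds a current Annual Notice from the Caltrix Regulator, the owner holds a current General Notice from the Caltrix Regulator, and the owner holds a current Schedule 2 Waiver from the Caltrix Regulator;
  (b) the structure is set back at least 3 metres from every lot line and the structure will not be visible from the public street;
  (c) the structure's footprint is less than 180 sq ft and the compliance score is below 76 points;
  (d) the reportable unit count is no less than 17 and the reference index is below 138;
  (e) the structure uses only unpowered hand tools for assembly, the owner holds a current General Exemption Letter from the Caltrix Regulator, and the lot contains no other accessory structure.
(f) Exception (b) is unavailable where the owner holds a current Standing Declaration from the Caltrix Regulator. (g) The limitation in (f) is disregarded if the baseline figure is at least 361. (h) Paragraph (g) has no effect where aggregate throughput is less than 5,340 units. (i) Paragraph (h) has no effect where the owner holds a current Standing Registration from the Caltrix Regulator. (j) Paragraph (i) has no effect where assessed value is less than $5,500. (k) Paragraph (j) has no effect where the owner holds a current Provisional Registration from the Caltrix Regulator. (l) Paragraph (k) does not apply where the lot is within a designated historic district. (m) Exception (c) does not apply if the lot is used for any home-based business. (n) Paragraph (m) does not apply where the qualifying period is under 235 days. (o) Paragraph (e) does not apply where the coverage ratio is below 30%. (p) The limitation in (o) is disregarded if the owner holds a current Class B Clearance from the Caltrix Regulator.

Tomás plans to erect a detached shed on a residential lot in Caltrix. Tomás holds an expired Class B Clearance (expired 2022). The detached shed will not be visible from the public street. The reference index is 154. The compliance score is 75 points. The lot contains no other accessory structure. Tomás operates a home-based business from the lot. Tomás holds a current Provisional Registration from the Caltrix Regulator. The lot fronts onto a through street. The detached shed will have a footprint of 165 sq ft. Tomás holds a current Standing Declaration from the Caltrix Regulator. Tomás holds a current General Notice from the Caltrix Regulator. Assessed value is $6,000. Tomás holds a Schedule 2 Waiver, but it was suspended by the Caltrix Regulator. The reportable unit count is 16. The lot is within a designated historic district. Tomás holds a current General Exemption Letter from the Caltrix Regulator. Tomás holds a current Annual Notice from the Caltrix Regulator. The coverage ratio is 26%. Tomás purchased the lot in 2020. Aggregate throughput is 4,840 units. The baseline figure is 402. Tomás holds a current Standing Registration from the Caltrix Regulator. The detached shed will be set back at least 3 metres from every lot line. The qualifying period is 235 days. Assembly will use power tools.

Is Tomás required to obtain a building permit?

No — exception (b) applies; Tomás does not need a building permit.

Exception (a) requires that the owner holds a current Schedule 2 Waiver from the Caltrix Regulator; but there is no Schedule 2 Waiver in force, so (a) is unavailable.
Exception (b)'s conditions are all satisfied: the setback is at least 3 m on every side; the structure will not be visible from the street. Under paragraphs (f)–(l): (f) applies (a current Standing Declaration is held), but is itself disapplied by (g): (g) operates against (f): the baseline figure is 402, meeting the 361 threshold. (h) operates (aggregate throughput is 4,840 units, less than the 5,340 units limit), but is set aside by (i): (i) operates against (h): a current Standing Registration is held. (j), which would lift (i), is not engaged — assessed value is $6,000, not less than $5,500. Exception (b) stands.
Exception (c)'s conditions are all satisfied: the structure's footprint is 165 sq ft, less than the 180 sq ft limit; the compliance score is 75 points, below the 76 points limit. However, paragraphs (m)–(n) must be considered: (m) operates against (c): a home-based business operates on the lot. (n), which would lift (m), does not operate here — the qualifying period is 235 days, not under 235 days. So (c) is unavailable.
Exception (d) requires that the reportable unit count is no less than 17; but the reportable unit count is 16, short of 17, so (d) is unavailable.
Exception (e) requires that the structure uses only unpowered hand tools for assembly; but assembly uses power tools, so (e) is unavailable.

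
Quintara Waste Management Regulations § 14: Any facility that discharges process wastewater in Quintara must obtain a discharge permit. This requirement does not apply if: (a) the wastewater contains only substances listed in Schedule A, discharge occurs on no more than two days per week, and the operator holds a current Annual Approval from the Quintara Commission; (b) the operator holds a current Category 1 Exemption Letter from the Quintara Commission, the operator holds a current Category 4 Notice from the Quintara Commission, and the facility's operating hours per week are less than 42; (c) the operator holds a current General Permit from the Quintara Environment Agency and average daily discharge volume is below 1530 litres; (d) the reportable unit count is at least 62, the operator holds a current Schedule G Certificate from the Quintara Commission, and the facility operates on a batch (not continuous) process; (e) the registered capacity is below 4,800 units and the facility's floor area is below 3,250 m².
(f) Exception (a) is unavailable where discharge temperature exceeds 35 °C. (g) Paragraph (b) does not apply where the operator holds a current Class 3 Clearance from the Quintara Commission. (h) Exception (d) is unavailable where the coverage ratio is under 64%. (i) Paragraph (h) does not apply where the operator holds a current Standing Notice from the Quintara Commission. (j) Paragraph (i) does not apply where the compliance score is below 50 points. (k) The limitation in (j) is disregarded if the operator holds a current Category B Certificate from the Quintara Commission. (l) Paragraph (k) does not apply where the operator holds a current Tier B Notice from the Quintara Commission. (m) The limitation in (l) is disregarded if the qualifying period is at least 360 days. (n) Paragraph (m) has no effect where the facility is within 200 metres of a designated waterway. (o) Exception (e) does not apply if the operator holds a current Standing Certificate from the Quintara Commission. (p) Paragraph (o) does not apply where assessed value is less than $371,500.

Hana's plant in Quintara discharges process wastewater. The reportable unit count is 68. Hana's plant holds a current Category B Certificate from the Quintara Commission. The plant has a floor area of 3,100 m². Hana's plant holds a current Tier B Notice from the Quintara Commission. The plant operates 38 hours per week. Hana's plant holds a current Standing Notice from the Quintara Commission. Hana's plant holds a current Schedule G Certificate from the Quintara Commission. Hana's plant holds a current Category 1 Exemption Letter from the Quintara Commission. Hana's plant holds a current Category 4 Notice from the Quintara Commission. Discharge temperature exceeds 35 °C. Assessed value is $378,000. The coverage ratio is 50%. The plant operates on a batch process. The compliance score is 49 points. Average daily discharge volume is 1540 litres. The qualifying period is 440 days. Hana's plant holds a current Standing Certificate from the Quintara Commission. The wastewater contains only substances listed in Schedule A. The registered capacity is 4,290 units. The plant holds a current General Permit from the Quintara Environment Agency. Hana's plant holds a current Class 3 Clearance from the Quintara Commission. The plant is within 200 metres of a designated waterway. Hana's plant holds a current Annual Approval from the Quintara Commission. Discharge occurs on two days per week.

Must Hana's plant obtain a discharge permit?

Yes — Hana's plant must obtain a discharge permit.

Exception (a): the wastewater is Schedule-A-only; discharge occurs on no more than two days per week; a current Annual Approval is held — every condition holds. Turning to paragraph (f): (f) is engaged — discharge temperature exceeds 35 °C. Exception (a) does not apply.
All of (b)'s requirements are met (a current Category 1 Exemption Letter is held; a current Category 4 Notice is held; the facility's operating hours per week are 38, less than the 42 limit). But applying paragraph (g): (g) operates against (b): a current Class 3 Clearance is held. So (b) is unavailable.
Exception (c) does not apply: average daily discharge volume is 1540 litres, not below 1530 litres.
All of (d)'s requirements are met (the reportable unit count is 68, meeting the 62 threshold; a current Schedule G Certificate is held; the facility operates on a batch process). But applying paragraphs (h)–(n): (h) is engaged — the coverage ratio is 50%, under the 64% limit. (i) would limit (h) — a current Standing Notice is held — but (j) sets (i) aside: (j) is engaged — the compliance score is 49 points, below the 50 points limit. (k) would limit (j) — a current Category B Certificate is held — but (l) sets (k) aside: (l) applies — a current Tier B Notice is held. (m) would limit (l) — the qualifying period is 440 days, meeting the 360 days threshold — but (n) sets (m) aside: (n) operates against (m): the plant is within 200 m of a designated waterway. So (d) is unavailable.
All of (e)'s requirements are met (the registered capacity is 4,290 units, below the 4,800 units limit; the facility's floor area is 3,100 m², below the 3,250 m² limit). But: (o) operates against (e): a current Standing Certificate is held. (p) does not operate here (assessed value is $378,000, not less than $371,500), so (o) stands. (e) is therefore removed.
No exception applies. The general rule governs.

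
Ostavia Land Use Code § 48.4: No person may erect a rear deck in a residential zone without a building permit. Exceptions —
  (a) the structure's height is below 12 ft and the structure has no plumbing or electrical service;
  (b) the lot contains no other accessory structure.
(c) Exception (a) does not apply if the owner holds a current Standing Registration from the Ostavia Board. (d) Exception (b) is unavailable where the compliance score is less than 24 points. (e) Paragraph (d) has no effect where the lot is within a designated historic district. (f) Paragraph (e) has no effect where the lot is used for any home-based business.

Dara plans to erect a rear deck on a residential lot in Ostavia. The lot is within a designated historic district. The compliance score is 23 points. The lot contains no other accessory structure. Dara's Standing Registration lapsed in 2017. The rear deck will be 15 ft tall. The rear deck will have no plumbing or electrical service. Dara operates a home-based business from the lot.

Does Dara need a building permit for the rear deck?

Exception (a) fails — the structure's height is 15 ft, not below 12 ft.
Exception (b)'s conditions are all satisfied: the lot has no other accessory structure. Turning to paragraphs (d)–(f): (d) operates — the compliance score is 23 points, less than the 24 points limit. (e) applies (the lot is in a historic district), but is displaced by (f): (f) operates against (e): a home-based business operates on the lot. So (b) is unavailable.
No exception is made out. Dara falls within the general rule.

Yes — Dara must obtain a building permit.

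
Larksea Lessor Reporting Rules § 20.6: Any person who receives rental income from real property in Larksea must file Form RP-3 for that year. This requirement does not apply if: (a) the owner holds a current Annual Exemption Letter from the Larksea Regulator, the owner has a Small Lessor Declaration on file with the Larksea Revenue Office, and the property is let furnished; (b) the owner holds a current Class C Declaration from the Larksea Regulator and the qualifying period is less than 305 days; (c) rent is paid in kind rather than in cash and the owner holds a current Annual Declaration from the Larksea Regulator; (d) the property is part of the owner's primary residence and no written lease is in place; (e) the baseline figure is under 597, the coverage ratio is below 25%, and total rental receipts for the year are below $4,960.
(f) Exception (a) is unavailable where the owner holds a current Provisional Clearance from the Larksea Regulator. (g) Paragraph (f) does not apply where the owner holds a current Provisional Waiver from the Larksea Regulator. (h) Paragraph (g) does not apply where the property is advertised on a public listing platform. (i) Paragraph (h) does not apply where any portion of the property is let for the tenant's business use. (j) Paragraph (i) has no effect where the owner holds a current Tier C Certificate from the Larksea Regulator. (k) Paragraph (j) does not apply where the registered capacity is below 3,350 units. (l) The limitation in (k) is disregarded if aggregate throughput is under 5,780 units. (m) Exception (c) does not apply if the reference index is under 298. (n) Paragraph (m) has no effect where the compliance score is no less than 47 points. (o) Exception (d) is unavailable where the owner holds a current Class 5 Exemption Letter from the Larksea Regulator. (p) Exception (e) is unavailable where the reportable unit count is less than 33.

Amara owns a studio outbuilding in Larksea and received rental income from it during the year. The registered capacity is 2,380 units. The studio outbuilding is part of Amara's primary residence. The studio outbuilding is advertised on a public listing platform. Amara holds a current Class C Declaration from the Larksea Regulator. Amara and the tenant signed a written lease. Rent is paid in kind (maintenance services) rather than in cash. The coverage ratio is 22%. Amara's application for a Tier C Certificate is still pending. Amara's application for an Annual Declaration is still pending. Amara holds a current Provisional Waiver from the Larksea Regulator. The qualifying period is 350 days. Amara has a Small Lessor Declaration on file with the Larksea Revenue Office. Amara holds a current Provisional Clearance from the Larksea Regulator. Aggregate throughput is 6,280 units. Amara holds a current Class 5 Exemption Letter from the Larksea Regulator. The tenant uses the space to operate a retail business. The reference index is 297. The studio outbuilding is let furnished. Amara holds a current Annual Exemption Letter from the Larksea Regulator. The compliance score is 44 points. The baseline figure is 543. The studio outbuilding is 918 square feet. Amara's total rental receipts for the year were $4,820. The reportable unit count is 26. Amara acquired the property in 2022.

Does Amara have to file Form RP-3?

No — exception (a) applies; Amara is not required to file Form RP-3.

Exception (a)'s conditions are all satisfied: a current Annual Exemption Letter is held; a Small Lessor Declaration is on file; the property is let furnished. Applying paragraphs (f)–(l): (f) applies (a current Provisional Clearance is held), but is itself disapplied by (g): (g) is triggered — a current Provisional Waiver is held. (h) would limit (g) — the property is publicly advertised — but (i) sets (h) aside: (i) operates against (h): the space is let for business use. (j), which would lift (i), is not engaged — no current Tier C Certificate is held. (a) remains available.
Exception (b) fails — the qualifying period is 350 days, not less than 305 days.
Exception (c) does not apply: there is no Annual Declaration in force.
Exception (d) requires that no written lease is in place; but a written lease is in place, so (d) is unavailable.
Exception (e) is satisfied on its face — the baseline figure is 543, under the 597 limit; the coverage ratio is 22%, below the 25% limit; total rental receipts for the year are $4,820, below the $4,960 limit. However, paragraph (p) must be considered: (p) operates against (e): the reportable unit count is 26, less than the 33 limit. Exception (e) does not apply.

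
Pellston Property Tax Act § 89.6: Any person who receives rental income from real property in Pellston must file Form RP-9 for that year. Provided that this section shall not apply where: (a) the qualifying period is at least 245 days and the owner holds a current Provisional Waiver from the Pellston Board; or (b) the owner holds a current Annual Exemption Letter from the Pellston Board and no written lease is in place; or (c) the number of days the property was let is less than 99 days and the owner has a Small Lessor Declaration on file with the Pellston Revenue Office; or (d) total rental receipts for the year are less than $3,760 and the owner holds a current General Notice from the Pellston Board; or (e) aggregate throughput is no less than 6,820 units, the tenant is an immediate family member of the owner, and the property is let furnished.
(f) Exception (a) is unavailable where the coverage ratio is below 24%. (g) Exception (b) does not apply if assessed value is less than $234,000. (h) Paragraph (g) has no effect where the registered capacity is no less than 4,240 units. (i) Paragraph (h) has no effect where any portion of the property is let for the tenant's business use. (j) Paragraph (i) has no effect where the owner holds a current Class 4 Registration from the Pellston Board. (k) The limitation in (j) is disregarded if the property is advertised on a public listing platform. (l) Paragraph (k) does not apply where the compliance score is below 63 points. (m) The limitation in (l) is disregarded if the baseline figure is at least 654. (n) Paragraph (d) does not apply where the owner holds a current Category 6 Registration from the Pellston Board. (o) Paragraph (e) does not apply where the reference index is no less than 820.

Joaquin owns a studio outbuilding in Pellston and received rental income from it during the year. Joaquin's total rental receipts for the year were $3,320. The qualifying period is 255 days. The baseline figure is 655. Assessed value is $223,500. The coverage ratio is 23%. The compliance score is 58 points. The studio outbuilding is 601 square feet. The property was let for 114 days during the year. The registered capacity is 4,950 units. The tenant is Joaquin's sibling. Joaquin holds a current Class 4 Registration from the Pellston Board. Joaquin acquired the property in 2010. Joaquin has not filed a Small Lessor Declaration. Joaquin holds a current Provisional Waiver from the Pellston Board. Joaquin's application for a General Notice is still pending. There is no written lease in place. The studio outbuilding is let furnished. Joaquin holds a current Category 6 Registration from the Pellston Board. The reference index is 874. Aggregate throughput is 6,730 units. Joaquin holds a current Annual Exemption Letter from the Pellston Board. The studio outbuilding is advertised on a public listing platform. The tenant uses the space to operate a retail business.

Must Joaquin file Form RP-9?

Yes — Joaquin must file Form RP-9.

Exception (a)'s conditions are all satisfied: the qualifying period is 255 days, meeting the 245 days threshold; a current Provisional Waiver is held. But applying paragraph (f): (f) operates against (a): the coverage ratio is 23%, below the 24% limit. (a) is therefore removed.
Exception (b): a current Annual Exemption Letter is held; there is no written lease — every condition holds. However, paragraphs (g)–(m) must be considered: (g) applies — assessed value is $223,500, less than the $234,000 limit. (h) is engaged (the registered capacity is 4,950 units, meeting the 4,240 units threshold), but is set aside by (i): (i) operates against (h): the space is let for business use. (j) would limit (i) — a current Class 4 Registration is held — but (k) sets (j) aside: (k) applies — the property is publicly advertised. (l) applies (the compliance score is 58 points, below the 63 points limit), but is set aside by (m): (m) operates against (l): the baseline figure is 655, meeting the 654 threshold. (b) is therefore removed.
Exception (c) does not apply: the number of days the property was let is 114 days, not less than 99 days.
Exception (d) does not apply: there is no General Notice in force.
Exception (e) does not apply: aggregate throughput is 6,730 units, short of 6,820 units.
Every exception is unavailable, so the rule governs.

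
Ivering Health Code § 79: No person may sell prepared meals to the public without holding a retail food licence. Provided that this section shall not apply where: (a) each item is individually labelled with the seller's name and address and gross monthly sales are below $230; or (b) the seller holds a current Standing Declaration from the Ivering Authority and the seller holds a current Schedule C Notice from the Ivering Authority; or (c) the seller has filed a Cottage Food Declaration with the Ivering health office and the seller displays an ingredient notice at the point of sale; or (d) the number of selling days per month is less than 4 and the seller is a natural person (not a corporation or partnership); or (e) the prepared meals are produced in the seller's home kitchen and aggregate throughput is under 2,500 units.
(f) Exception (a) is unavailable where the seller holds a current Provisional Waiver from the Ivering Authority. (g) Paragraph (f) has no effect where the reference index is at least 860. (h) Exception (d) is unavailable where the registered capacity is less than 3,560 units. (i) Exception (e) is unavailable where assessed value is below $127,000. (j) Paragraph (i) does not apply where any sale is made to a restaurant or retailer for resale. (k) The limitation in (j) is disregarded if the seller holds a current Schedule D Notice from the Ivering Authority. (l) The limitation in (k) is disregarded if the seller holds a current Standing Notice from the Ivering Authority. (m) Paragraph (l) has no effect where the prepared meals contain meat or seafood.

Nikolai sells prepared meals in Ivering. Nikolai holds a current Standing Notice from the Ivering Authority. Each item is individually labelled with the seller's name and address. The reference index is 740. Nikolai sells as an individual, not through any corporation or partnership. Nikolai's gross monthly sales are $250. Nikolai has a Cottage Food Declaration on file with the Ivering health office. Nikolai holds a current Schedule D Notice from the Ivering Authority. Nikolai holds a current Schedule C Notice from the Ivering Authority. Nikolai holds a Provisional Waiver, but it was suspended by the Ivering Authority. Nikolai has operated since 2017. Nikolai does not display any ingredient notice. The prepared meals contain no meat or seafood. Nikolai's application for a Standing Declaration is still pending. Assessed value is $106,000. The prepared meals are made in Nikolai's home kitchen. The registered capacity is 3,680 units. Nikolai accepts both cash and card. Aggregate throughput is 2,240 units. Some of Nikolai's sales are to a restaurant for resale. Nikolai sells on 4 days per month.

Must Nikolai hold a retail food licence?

No — exception (e) applies; Nikolai is not required to hold a retail food licence.

Exception (a) does not apply: gross monthly sales are $250, not below $230.
Exception (b) requires that the seller holds a current Standing Declaration from the Ivering Authority; but there is no Standing Declaration in force, so (b) is unavailable.
Exception (c) fails — no ingredient notice is displayed.
Exception (d) fails — the number of selling days per month is 4, not less than 4.
Exception (e): the prepared meals are home-kitchen produced; aggregate throughput is 2,240 units, under the 2,500 units limit — every condition holds. Applying paragraphs (i)–(m): (i) would limit (e) — assessed value is $106,000, below the $127,000 limit — but (j) sets (i) aside: (j) is triggered — some sales are to a restaurant for resale. (k) would limit (j) — a current Schedule D Notice is held — but (l) sets (k) aside: (l) operates against (k): a current Standing Notice is held. (m), which would lift (l), does not operate here — the prepared meals contain no meat or seafood. (e) remains available.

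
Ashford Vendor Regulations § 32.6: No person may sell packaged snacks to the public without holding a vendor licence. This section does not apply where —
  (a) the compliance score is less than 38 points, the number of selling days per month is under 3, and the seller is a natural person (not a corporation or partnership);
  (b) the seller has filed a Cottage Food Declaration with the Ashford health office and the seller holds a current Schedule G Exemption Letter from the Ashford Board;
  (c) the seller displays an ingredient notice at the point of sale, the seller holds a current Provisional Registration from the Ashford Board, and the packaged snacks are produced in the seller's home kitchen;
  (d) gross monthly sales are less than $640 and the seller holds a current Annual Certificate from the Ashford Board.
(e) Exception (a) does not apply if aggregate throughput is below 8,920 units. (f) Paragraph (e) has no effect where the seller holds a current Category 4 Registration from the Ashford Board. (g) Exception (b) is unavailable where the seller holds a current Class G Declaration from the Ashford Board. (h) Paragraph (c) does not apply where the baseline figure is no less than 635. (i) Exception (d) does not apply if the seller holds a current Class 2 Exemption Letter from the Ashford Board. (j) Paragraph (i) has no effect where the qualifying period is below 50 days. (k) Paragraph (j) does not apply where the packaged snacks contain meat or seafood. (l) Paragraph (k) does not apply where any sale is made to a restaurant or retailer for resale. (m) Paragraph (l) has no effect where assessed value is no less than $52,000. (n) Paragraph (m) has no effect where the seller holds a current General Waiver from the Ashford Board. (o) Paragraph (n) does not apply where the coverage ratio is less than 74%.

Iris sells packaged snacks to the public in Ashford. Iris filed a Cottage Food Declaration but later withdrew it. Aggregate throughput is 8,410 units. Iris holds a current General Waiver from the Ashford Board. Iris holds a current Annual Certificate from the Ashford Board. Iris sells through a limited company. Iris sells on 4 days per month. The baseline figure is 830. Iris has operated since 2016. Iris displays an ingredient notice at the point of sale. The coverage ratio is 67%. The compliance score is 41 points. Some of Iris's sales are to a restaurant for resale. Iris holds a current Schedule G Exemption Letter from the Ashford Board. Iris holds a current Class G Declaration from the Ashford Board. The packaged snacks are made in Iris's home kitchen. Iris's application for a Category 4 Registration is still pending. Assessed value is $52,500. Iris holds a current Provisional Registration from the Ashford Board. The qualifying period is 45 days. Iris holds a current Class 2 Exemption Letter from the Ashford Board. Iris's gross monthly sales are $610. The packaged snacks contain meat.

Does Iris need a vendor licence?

Yes — Iris must hold a vendor licence.

Exception (a) requires that the compliance score is less than 38 points; but the compliance score is 41 points, not less than 38 points, so (a) is unavailable.
Exception (b) does not apply: the Cottage Food Declaration was withdrawn.
All of (c)'s requirements are met (an ingredient notice is displayed; a current Provisional Registration is held; the packaged snacks are home-kitchen produced). Turning to paragraph (h): (h) applies — the baseline figure is 830, meeting the 635 threshold. Exception (c) does not apply.
Exception (d)'s conditions are all satisfied: gross monthly sales are $610, less than the $640 limit; a current Annual Certificate is held. But: (i) operates against (d): a current Class 2 Exemption Letter is held. (j) would limit (i) — the qualifying period is 45 days, below the 50 days limit — but (k) sets (j) aside: (k) operates against (j): the packaged snacks contain meat. (l) would limit (k) — some sales are to a restaurant for resale — but (m) sets (l) aside: (m) operates against (l): assessed value is $52,500, meeting the $52,000 threshold. (n) operates (a current General Waiver is held), but is overridden by (o): (o) applies — the coverage ratio is 67%, less than the 74% limit. Exception (d) does not apply.
No exception is made out. Iris falls within the general rule.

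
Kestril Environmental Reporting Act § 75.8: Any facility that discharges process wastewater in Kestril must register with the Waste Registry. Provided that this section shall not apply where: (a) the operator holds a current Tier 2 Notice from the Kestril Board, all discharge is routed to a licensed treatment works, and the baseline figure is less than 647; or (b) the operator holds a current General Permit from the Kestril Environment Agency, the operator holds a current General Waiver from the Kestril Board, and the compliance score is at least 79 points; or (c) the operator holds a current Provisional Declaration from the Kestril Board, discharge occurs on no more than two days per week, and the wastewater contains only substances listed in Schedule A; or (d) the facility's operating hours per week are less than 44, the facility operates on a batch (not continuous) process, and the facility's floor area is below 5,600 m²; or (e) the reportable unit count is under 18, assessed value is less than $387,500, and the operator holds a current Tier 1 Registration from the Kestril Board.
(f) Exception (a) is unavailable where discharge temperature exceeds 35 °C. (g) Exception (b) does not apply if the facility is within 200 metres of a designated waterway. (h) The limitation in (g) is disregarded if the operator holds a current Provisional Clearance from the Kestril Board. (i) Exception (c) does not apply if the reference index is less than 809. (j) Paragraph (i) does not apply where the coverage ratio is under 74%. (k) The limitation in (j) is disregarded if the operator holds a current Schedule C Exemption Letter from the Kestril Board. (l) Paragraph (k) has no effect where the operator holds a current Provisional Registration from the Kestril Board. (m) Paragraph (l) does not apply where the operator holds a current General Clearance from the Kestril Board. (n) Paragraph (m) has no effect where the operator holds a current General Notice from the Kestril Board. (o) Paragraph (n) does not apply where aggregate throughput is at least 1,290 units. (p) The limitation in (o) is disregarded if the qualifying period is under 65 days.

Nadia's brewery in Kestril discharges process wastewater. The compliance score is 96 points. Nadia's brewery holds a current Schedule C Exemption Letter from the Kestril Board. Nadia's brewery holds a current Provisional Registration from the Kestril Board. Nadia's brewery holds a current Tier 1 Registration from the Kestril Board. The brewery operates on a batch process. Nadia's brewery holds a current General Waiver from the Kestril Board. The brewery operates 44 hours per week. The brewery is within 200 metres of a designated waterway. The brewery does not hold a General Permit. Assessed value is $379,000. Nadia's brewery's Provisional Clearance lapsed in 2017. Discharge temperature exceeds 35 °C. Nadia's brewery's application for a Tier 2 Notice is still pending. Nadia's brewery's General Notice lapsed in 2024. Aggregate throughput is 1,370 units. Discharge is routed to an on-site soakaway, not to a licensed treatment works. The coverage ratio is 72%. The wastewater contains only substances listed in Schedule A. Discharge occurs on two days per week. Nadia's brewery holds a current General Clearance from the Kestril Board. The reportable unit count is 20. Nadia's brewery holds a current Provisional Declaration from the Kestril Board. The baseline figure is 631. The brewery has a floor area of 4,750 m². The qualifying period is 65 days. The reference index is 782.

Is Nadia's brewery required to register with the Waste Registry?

Yes — Nadia's brewery must register with the Waste Registry.

Exception (a) fails — there is no Tier 2 Notice in force.
Exception (b) does not apply: no General Permit is held.
Exception (c) is satisfied on its face — a current Provisional Declaration is held; discharge occurs on no more than two days per week; the wastewater is Schedule-A-only. Turning to paragraphs (i)–(p): (i) is engaged — the reference index is 782, less than the 809 limit. (j) is triggered (the coverage ratio is 72%, under the 74% limit), but is overridden by (k): (k) operates against (j): a current Schedule C Exemption Letter is held. (l) is engaged (a current Provisional Registration is held), but is displaced by (m): (m) operates against (l): a current General Clearance is held. (n), which would lift (m), is inapplicable — the General Notice is not current. Exception (c) does not apply.
Exception (d) fails — the facility's operating hours per week are 44, not less than 44.
Exception (e) fails — the reportable unit count is 20, not under 18.
No exception displaces § 75.8.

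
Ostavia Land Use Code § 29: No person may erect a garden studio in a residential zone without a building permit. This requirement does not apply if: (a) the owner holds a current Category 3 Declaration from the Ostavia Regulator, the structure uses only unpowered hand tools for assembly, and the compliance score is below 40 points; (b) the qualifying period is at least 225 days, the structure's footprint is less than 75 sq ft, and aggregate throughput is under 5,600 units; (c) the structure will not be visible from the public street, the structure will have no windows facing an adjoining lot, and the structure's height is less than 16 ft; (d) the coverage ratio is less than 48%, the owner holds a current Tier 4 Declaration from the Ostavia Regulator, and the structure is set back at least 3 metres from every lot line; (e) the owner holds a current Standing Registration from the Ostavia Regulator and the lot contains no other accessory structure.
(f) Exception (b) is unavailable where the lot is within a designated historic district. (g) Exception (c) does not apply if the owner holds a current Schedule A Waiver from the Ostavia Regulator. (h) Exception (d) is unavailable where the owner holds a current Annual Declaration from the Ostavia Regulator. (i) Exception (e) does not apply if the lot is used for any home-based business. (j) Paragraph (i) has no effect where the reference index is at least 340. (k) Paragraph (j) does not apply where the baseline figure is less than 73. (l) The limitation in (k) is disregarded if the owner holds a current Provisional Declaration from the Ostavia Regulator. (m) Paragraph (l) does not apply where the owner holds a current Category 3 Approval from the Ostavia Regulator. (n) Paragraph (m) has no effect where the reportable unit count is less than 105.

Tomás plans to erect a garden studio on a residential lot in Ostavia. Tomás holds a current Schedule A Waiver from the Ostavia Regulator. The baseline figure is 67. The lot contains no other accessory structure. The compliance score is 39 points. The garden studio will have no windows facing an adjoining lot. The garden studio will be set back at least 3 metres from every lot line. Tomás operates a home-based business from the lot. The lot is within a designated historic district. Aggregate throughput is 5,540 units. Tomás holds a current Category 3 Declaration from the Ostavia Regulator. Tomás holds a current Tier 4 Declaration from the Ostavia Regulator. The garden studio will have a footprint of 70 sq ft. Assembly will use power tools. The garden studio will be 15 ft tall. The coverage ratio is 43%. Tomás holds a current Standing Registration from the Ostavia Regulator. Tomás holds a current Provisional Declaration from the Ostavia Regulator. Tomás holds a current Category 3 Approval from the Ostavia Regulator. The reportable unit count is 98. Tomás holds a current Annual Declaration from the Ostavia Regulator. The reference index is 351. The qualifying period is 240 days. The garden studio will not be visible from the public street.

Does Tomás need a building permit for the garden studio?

No — exception (e) applies; Tomás does not need a building permit.

Exception (a) requires that the structure uses only unpowered hand tools for assembly; but assembly uses power tools, so (a) is unavailable.
All of (b)'s requirements are met (the qualifying period is 240 days, meeting the 225 days threshold; the structure's footprint is 70 sq ft, less than the 75 sq ft limit; aggregate throughput is 5,540 units, under the 5,600 units limit). But: (f) operates against (b): the lot is in a historic district. (b) is therefore removed.
All of (c)'s requirements are met (the structure will not be visible from the street; no windows face an adjoining lot; the structure's height is 15 ft, less than the 16 ft limit). However, paragraph (g) must be considered: (g) operates against (c): a current Schedule A Waiver is held. (c) is therefore removed.
Exception (d): the coverage ratio is 43%, less than the 48% limit; a current Tier 4 Declaration is held; the setback is at least 3 m on every side — every condition holds. However, paragraph (h) must be considered: (h) applies — a current Annual Declaration is held. So (d) is unavailable.
Exception (e)'s conditions are all satisfied: a current Standing Registration is held; the lot has no other accessory structure. Considering the limiting provisions: (i) is engaged (a home-based business operates on the lot), but yields to (j): (j) operates against (i): the reference index is 351, meeting the 340 threshold. (k) would limit (j) — the baseline figure is 67, less than the 73 limit — but (l) sets (k) aside: (l) operates against (k): a current Provisional Declaration is held. (m) would limit (l) — a current Category 3 Approval is held — but (n) sets (m) aside: (n) operates — the reportable unit count is 98, less than the 105 limit. So (e) applies.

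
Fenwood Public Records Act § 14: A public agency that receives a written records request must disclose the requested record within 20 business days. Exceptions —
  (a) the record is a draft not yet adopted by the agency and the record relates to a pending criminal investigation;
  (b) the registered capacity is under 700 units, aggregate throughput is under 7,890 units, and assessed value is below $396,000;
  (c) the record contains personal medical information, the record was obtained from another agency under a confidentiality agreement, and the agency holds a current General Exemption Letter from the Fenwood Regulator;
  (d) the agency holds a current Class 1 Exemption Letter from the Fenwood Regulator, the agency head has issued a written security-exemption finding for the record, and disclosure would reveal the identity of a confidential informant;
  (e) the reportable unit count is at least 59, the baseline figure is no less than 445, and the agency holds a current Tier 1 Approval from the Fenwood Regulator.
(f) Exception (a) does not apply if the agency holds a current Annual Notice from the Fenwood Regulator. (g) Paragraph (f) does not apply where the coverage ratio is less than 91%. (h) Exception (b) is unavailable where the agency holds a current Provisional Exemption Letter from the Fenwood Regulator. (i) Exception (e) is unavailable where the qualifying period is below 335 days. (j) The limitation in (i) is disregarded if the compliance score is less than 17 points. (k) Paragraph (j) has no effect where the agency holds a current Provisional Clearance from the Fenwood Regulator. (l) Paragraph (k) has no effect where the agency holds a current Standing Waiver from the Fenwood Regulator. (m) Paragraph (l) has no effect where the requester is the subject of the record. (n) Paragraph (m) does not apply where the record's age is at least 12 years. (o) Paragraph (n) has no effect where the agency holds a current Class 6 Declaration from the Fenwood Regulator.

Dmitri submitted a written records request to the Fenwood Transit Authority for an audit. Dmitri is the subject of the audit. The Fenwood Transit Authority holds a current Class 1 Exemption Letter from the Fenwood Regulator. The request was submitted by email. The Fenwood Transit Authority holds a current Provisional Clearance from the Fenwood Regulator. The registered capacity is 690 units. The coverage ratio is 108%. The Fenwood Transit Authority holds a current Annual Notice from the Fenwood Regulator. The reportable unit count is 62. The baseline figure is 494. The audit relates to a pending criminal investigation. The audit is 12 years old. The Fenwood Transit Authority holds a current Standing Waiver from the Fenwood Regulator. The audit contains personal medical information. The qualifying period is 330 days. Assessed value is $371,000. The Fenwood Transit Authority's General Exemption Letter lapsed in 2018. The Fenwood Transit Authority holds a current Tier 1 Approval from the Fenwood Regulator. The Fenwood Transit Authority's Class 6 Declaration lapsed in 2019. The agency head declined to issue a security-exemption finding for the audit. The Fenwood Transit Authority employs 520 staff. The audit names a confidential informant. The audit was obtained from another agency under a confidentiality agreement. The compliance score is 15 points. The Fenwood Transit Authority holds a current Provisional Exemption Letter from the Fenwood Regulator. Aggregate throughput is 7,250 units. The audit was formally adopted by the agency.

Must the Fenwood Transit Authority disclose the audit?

No — exception (e) applies; the Fenwood Transit Authority is not required to disclose the audit.

Exception (a) requires that the record is a draft not yet adopted by the agency; but the audit has been formally adopted, so (a) is unavailable.
Exception (b)'s conditions are all satisfied: the registered capacity is 690 units, under the 700 units limit; aggregate throughput is 7,250 units, under the 7,890 units limit; assessed value is $371,000, below the $396,000 limit. But: (h) applies — a current Provisional Exemption Letter is held. So (b) is unavailable.
Exception (c) fails — the General Exemption Letter is not current.
Exception (d) does not apply: the agency head declined to issue a security-exemption finding.
Exception (e)'s conditions are all satisfied: the reportable unit count is 62, meeting the 59 threshold; the baseline figure is 494, meeting the 445 threshold; a current Tier 1 Approval is held. Considering the limiting provisions: (i) would limit (e) — the qualifying period is 330 days, below the 335 days limit — but (j) sets (i) aside: (j) operates against (i): the compliance score is 15 points, less than the 17 points limit. (k) operates (a current Provisional Clearance is held), but is itself disapplied by (l): (l) operates against (k): a current Standing Waiver is held. (m) operates (Dmitri is the subject of the audit), but yields to (n): (n) is triggered — the record's age is 12 years, meeting the 12 years threshold. (o) does not operate here (there is no Class 6 Declaration in force), so (n) stands. So (e) applies.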